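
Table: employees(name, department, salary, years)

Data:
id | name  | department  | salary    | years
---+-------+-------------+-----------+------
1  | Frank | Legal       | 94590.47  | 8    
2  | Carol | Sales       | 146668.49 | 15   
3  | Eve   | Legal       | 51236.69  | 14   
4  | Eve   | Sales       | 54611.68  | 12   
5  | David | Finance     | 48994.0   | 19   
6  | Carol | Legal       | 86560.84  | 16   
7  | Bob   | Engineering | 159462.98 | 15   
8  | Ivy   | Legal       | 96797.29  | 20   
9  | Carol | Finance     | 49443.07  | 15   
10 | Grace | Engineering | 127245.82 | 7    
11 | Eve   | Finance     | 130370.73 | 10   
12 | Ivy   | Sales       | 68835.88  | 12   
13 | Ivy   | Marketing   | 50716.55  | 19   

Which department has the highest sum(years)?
SELECT department, SUM(years) as val
FROM employees
GROUP BY department
ORDER BY val DESC
LIMIT 1

Result: Legal with sum(years) = 58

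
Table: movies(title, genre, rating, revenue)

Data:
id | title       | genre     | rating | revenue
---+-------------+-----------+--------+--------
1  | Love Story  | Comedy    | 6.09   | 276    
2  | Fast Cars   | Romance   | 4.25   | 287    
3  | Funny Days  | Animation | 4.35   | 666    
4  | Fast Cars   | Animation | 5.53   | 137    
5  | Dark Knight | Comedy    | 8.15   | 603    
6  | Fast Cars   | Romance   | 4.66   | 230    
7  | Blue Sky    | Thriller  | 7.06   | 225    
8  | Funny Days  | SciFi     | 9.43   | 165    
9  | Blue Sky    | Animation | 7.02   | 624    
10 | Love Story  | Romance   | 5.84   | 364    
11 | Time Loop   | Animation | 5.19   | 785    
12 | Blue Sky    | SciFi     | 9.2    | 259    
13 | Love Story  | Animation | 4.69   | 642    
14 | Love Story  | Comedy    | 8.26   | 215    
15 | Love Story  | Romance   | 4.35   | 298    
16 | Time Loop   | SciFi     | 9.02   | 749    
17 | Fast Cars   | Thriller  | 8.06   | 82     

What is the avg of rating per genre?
SELECT genre, AVG(rating) as result
FROM movies
GROUP BY genre

Result:
  Animation: 5.36
  Comedy: 7.50
  Romance: 4.78
  SciFi: 9.22
  Thriller: 7.56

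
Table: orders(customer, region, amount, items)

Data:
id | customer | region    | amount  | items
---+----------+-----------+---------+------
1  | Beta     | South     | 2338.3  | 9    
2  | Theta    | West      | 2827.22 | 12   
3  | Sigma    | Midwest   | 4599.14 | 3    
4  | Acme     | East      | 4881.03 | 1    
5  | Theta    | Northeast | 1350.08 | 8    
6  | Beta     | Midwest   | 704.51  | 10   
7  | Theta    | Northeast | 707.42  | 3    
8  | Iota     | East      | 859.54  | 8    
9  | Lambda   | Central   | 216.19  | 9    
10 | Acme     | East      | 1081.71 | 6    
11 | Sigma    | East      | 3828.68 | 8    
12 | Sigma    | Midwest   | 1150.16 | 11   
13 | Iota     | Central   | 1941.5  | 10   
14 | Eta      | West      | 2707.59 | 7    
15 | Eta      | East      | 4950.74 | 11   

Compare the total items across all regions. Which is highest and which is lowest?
SELECT region, SUM(items)
FROM orders
GROUP BY region
ORDER BY SUM(items)

All groups:
  South: 9
  Northeast: 11
  Central: 19
  West: 19
  Midwest: 24
  East: 34

Highest: East (34)
Lowest: South (9)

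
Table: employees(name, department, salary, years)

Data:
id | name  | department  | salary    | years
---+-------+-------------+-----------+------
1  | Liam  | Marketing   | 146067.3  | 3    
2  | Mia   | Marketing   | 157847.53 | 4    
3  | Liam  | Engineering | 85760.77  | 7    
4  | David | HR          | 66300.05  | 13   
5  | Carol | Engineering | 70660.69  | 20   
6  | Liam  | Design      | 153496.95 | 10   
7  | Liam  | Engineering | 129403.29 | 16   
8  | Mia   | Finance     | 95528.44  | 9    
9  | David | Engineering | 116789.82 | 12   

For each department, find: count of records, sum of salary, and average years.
SELECT department,
       COUNT(*) as cnt,
       SUM(salary) as total_salary,
       AVG(years) as avg_years
FROM employees
GROUP BY department

Result:
  Design: 1 records, 153496.95 total salary, 10.00 avg years
  Engineering: 4 records, 402614.57 total salary, 13.75 avg years
  Finance: 1 records, 95528.44 total salary, 9.00 avg years
  HR: 1 records, 66300.05 total salary, 13.00 avg years
  Marketing: 2 records, 303914.83 total salary, 3.50 avg years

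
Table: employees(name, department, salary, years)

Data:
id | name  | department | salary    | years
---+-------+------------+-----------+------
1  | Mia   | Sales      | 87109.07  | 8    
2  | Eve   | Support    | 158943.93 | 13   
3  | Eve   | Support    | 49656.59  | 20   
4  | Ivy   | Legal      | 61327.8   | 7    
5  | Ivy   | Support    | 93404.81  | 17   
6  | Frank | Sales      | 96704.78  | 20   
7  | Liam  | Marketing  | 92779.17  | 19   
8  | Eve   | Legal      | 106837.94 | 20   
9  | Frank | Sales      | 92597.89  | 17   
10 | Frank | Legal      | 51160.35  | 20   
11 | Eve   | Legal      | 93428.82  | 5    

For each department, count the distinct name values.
SELECT department, COUNT(DISTINCT name)
FROM employees
GROUP BY department

Result:
  Legal: 3 distinct
  Marketing: 1 distinct
  Sales: 2 distinct
  Support: 2 distinct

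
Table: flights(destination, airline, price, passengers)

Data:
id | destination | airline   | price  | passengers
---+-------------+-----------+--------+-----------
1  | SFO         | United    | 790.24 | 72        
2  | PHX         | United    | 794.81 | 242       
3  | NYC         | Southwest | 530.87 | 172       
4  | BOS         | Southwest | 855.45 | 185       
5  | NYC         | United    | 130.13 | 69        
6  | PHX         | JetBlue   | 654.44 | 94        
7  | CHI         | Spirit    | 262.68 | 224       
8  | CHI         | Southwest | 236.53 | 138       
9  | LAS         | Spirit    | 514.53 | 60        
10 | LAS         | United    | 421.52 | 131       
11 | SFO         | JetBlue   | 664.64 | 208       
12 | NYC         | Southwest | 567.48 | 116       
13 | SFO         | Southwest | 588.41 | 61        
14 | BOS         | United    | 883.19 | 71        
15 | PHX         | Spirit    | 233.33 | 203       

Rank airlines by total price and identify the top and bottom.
SELECT airline, SUM(price)
FROM flights
GROUP BY airline
ORDER BY SUM(price)

All groups:
  Spirit: 1010.54
  JetBlue: 1319.08
  Southwest: 2778.74
  United: 3019.89

Highest: United (3019.89)
Lowest: Spirit (1010.54)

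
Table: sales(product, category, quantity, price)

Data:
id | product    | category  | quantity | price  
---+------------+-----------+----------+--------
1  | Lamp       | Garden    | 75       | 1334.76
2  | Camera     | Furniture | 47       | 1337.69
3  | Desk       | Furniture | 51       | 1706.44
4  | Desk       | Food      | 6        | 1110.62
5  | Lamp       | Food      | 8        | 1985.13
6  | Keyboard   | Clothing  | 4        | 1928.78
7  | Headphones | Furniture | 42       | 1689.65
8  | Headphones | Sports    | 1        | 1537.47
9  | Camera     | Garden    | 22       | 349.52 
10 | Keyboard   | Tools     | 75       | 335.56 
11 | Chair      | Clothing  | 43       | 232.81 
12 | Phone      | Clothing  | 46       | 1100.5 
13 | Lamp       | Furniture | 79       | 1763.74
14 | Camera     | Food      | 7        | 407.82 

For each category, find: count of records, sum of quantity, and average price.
SELECT category,
       COUNT(*) as cnt,
       SUM(quantity) as total_quantity,
       AVG(price) as avg_price
FROM sales
GROUP BY category

Result:
  Clothing: 3 records, 93 total quantity, 1087.36 avg price
  Food: 3 records, 21 total quantity, 1167.86 avg price
  Furniture: 4 records, 219 total quantity, 1624.38 avg price
  Garden: 2 records, 97 total quantity, 842.14 avg price
  Sports: 1 records, 1 total quantity, 1537.47 avg price
  Tools: 1 records, 75 total quantity, 335.56 avg price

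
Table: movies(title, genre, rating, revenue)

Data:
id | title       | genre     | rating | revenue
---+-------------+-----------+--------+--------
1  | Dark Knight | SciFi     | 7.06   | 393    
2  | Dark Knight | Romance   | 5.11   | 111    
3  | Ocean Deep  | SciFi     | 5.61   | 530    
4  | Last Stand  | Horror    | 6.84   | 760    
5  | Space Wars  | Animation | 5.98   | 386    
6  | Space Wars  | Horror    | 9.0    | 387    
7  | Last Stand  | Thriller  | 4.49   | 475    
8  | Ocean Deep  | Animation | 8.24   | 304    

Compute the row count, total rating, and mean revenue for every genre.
SELECT genre,
       COUNT(*) as cnt,
       SUM(rating) as total_rating,
       AVG(revenue) as avg_revenue
FROM movies
GROUP BY genre

Result:
  Animation: 2 records, 14.22 total rating, 345.00 avg revenue
  Horror: 2 records, 15.84 total rating, 573.50 avg revenue
  Romance: 1 records, 5.11 total rating, 111.00 avg revenue
  SciFi: 2 records, 12.67 total rating, 461.50 avg revenue
  Thriller: 1 records, 4.49 total rating, 475.00 avg revenue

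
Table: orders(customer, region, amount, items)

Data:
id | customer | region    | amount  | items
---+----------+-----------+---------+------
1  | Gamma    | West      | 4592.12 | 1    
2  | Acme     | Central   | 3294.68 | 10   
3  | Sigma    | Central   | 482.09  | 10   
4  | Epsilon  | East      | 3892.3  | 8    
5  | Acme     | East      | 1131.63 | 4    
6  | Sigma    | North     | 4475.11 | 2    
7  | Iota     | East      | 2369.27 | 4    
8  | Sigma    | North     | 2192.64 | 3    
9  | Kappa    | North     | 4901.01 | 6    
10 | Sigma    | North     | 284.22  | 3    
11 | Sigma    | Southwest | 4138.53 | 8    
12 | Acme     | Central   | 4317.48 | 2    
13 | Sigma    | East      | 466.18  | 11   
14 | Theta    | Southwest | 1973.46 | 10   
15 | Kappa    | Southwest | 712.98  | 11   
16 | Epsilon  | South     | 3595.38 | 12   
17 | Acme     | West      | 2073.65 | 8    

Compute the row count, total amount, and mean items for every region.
SELECT region,
       COUNT(*) as cnt,
       SUM(amount) as total_amount,
       AVG(items) as avg_items
FROM orders
GROUP BY region

Result:
  Central: 3 records, 8094.25 total amount, 7.33 avg items
  East: 4 records, 7859.38 total amount, 6.75 avg items
  North: 4 records, 11852.98 total amount, 3.50 avg items
  South: 1 records, 3595.38 total amount, 12.00 avg items
  Southwest: 3 records, 6824.97 total amount, 9.67 avg items
  West: 2 records, 6665.77 total amount, 4.50 avg items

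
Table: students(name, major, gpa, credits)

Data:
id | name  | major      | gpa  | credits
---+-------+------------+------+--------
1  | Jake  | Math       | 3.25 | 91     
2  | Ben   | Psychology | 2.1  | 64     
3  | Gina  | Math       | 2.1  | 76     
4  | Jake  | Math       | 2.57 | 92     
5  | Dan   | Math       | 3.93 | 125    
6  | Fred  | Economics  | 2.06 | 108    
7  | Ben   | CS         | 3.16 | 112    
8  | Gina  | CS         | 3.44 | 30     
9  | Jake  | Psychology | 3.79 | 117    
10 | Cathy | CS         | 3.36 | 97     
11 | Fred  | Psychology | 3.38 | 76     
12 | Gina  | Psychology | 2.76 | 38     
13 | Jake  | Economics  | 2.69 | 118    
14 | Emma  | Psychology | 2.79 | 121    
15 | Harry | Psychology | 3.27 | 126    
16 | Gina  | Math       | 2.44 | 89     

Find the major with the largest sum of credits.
SELECT major, SUM(credits) as val
FROM students
GROUP BY major
ORDER BY val DESC
LIMIT 1

Result: Psychology with sum(credits) = 542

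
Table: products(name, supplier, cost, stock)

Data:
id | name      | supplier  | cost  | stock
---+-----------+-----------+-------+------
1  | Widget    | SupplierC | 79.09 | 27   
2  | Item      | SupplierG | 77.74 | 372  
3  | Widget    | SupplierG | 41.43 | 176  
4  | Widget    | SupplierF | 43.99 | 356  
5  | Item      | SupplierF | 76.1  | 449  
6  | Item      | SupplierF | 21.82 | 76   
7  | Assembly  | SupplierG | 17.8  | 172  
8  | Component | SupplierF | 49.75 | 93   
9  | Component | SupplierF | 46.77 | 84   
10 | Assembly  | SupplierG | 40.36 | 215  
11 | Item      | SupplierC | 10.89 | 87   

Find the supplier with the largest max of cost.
SELECT supplier, MAX(cost) as val
FROM products
GROUP BY supplier
ORDER BY val DESC
LIMIT 1

Result: SupplierC with max(cost) = 79.09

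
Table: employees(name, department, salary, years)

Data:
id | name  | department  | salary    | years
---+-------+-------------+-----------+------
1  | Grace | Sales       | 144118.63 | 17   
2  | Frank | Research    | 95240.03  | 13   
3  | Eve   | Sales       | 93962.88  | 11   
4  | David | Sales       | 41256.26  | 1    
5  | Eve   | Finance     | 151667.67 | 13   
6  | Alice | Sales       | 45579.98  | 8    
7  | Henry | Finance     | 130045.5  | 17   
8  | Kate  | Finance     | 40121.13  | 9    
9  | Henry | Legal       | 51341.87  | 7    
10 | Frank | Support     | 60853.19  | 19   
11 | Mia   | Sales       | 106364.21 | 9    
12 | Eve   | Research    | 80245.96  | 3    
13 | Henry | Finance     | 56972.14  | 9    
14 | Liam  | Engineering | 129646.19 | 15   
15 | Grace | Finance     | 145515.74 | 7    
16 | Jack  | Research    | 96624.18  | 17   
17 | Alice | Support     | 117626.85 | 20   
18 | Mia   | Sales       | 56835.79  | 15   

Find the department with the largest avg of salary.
SELECT department, AVG(salary) as val
FROM employees
GROUP BY department
ORDER BY val DESC
LIMIT 1

Result: Engineering with avg(salary) = 129646.19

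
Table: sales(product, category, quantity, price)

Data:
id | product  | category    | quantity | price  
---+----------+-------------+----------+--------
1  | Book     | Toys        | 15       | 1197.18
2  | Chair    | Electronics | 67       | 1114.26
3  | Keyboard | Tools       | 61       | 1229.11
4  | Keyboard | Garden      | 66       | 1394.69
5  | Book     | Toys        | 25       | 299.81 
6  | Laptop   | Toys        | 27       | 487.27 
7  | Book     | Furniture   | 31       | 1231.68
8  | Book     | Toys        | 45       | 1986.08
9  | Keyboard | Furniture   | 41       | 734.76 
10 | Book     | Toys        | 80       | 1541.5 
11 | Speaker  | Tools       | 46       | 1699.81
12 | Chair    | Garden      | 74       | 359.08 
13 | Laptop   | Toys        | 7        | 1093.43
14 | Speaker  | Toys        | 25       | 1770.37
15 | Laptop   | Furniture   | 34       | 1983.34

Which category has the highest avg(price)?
SELECT category, AVG(price) as val
FROM sales
GROUP BY category
ORDER BY val DESC
LIMIT 1

Result: Tools with avg(price) = 1464.46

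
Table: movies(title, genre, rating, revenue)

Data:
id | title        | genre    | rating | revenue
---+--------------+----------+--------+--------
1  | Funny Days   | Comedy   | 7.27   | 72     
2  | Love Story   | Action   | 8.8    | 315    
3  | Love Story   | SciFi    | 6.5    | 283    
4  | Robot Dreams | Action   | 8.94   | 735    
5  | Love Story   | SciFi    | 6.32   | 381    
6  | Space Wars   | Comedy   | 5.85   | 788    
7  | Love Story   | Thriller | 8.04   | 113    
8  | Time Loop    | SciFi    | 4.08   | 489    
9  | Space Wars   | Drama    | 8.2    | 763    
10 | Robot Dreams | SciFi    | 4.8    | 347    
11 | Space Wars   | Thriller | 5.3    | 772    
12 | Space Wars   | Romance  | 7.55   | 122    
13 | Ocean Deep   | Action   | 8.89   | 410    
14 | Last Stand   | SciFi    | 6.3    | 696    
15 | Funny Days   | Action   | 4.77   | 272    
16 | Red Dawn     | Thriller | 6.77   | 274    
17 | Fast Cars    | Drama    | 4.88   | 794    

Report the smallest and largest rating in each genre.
SELECT genre, MIN(rating), MAX(rating)
FROM movies
GROUP BY genre

Result:
  Action: min=4.77, max=8.94
  Comedy: min=5.85, max=7.27
  Drama: min=4.88, max=8.20
  Romance: min=7.55, max=7.55
  SciFi: min=4.08, max=6.50
  Thriller: min=5.30, max=8.04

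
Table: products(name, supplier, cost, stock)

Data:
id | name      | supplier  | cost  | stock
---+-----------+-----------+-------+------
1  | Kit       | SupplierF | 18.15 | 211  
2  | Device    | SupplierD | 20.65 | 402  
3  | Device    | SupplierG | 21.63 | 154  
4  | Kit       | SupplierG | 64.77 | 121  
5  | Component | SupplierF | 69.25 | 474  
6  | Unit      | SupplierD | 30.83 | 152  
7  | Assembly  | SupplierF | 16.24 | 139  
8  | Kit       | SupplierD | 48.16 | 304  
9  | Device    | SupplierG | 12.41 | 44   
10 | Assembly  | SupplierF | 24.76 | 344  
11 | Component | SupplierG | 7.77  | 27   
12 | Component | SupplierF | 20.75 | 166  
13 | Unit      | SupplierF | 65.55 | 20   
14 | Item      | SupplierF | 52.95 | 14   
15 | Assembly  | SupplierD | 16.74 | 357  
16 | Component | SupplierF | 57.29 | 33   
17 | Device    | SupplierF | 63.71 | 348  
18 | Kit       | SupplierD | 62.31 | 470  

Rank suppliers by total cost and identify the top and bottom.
SELECT supplier, SUM(cost)
FROM products
GROUP BY supplier
ORDER BY SUM(cost)

All groups:
  SupplierG: 106.58
  SupplierD: 178.69
  SupplierF: 388.65

Highest: SupplierF (388.65)
Lowest: SupplierG (106.58)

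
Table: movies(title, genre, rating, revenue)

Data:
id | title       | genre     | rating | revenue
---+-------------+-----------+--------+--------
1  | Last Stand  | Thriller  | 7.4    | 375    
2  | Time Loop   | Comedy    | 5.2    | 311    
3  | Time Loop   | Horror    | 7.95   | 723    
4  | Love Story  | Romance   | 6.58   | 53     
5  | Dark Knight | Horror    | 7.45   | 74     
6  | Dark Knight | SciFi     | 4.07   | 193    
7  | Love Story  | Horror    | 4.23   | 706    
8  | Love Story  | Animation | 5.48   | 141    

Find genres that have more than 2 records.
SELECT genre, COUNT(*) as cnt
FROM movies
GROUP BY genre
HAVING COUNT(*) > 2

Result:
  Horror: 3

Note: HAVING filters groups after aggregation, WHERE filters rows before.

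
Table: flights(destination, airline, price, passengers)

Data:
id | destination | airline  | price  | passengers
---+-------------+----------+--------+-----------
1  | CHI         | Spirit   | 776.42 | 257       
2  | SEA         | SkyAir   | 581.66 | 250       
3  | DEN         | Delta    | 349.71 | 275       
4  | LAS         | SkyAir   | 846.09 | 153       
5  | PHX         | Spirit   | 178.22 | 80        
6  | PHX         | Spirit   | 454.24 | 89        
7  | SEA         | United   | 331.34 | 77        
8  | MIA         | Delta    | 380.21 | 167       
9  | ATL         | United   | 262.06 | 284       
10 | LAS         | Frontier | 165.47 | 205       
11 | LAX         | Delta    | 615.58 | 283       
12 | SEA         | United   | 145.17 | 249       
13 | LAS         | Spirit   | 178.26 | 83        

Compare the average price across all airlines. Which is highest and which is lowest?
SELECT airline, AVG(price)
FROM flights
GROUP BY airline
ORDER BY AVG(price)

All groups:
  Frontier: 165.47
  United: 246.19
  Spirit: 396.79
  Delta: 448.50
  SkyAir: 713.88

Highest: SkyAir (713.88)
Lowest: Frontier (165.47)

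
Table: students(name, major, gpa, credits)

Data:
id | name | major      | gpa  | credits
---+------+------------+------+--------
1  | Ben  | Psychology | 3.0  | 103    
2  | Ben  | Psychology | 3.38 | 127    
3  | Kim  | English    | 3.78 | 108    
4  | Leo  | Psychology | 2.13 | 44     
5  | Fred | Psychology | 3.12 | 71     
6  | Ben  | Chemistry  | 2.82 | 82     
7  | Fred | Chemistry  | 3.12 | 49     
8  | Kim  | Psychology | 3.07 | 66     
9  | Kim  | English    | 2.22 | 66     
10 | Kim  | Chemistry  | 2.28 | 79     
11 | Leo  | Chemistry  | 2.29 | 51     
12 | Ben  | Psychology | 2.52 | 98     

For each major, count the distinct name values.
SELECT major, COUNT(DISTINCT name)
FROM students
GROUP BY major

Result:
  Chemistry: 4 distinct
  English: 1 distinct
  Psychology: 4 distinct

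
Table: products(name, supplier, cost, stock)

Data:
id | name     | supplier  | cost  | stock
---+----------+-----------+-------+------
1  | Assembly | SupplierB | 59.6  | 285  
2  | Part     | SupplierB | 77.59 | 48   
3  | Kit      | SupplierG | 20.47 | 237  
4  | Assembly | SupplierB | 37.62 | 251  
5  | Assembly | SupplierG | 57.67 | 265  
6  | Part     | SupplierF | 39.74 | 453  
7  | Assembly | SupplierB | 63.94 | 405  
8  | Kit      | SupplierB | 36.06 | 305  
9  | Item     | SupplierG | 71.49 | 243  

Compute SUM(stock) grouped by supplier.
SELECT supplier, SUM(stock) as result
FROM products
GROUP BY supplier

Result:
  SupplierB: 1294
  SupplierF: 453
  SupplierG: 745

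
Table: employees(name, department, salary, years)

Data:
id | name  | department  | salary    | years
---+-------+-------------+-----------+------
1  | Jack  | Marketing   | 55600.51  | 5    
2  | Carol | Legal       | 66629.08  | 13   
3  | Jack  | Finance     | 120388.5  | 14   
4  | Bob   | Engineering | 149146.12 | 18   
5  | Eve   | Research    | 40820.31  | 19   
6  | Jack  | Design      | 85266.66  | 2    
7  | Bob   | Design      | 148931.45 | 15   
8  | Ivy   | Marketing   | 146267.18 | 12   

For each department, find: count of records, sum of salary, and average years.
SELECT department,
       COUNT(*) as cnt,
       SUM(salary) as total_salary,
       AVG(years) as avg_years
FROM employees
GROUP BY department

Result:
  Design: 2 records, 234198.11 total salary, 8.50 avg years
  Engineering: 1 records, 149146.12 total salary, 18.00 avg years
  Finance: 1 records, 120388.50 total salary, 14.00 avg years
  Legal: 1 records, 66629.08 total salary, 13.00 avg years
  Marketing: 2 records, 201867.69 total salary, 8.50 avg years
  Research: 1 records, 40820.31 total salary, 19.00 avg years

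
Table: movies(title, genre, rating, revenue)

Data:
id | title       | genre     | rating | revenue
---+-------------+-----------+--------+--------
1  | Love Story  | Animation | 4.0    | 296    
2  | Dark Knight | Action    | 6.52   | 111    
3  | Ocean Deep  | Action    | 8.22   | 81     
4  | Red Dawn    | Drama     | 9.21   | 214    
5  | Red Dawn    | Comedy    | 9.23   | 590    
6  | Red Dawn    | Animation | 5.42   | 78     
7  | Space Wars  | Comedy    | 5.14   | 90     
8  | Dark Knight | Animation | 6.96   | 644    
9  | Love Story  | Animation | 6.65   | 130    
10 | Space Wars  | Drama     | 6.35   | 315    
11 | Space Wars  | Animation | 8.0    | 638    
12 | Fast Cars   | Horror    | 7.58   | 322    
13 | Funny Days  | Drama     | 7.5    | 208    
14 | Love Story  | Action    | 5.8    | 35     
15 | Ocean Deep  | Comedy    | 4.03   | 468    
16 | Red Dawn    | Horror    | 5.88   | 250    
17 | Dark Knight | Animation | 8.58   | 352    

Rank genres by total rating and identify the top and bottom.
SELECT genre, SUM(rating)
FROM movies
GROUP BY genre
ORDER BY SUM(rating)

All groups:
  Horror: 13.46
  Comedy: 18.40
  Action: 20.54
  Drama: 23.06
  Animation: 39.61

Highest: Animation (39.61)
Lowest: Horror (13.46)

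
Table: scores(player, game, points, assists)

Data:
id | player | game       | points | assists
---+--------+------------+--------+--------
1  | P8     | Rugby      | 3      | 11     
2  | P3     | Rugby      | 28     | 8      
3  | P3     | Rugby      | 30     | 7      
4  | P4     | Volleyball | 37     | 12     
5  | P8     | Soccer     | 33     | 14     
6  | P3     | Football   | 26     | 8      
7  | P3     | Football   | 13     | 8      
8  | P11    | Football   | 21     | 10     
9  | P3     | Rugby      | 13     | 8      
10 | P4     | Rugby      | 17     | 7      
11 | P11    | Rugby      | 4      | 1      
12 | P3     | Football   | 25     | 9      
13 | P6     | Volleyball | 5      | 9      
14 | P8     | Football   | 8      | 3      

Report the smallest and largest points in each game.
SELECT game, MIN(points), MAX(points)
FROM scores
GROUP BY game

Result:
  Football: min=8, max=26
  Rugby: min=3, max=30
  Soccer: min=33, max=33
  Volleyball: min=5, max=37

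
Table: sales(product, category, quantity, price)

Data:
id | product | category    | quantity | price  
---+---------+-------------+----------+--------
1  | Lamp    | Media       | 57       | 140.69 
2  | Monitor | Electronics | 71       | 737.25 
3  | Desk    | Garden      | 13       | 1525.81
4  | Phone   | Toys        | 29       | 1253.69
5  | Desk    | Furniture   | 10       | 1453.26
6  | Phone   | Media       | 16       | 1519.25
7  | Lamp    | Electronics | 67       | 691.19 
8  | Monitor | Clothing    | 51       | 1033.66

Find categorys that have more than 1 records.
SELECT category, COUNT(*) as cnt
FROM sales
GROUP BY category
HAVING COUNT(*) > 1

Result:
  Electronics: 2
  Media: 2

Note: HAVING filters groups after aggregation, WHERE filters rows before.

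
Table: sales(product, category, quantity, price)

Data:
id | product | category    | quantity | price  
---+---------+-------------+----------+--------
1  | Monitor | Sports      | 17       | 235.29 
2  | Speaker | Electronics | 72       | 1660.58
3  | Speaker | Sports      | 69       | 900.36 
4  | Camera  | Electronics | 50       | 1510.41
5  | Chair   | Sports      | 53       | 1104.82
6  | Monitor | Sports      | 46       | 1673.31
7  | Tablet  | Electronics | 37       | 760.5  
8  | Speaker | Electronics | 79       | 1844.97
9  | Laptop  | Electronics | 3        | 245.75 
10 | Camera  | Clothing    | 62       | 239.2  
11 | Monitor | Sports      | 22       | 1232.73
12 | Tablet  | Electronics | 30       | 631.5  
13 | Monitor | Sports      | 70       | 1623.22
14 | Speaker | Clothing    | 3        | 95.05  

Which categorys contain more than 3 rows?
SELECT category, COUNT(*) as cnt
FROM sales
GROUP BY category
HAVING COUNT(*) > 3

Result:
  Electronics: 6
  Sports: 6

Note: HAVING filters groups after aggregation, WHERE filters rows before.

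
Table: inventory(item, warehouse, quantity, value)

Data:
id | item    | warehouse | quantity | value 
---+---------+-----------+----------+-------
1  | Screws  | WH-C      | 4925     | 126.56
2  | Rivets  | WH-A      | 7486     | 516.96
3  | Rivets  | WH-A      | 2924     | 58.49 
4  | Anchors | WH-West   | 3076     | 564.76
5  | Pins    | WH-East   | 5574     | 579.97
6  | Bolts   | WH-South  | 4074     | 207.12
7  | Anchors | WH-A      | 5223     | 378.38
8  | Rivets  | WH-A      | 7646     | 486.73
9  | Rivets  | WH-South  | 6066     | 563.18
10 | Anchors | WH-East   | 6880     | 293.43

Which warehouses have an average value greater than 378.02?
SELECT warehouse, AVG(value)
FROM inventory
GROUP BY warehouse
HAVING AVG(value) > 378.02

Result:
  WH-East: avg=436.70
  WH-South: avg=385.15
  WH-West: avg=564.76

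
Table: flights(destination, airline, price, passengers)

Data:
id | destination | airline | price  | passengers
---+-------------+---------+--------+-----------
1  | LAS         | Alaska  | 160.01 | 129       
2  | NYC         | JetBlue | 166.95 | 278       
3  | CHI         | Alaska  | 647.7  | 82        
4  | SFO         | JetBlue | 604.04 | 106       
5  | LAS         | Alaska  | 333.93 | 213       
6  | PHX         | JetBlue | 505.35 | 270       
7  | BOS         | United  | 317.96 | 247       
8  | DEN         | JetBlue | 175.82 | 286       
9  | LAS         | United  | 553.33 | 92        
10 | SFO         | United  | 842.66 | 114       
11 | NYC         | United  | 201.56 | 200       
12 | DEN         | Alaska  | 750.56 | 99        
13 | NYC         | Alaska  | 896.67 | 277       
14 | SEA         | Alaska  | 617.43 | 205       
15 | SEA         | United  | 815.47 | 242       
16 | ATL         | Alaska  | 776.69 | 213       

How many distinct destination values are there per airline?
SELECT airline, COUNT(DISTINCT destination)
FROM flights
GROUP BY airline

Result:
  Alaska: 6 distinct
  JetBlue: 4 distinct
  United: 5 distinct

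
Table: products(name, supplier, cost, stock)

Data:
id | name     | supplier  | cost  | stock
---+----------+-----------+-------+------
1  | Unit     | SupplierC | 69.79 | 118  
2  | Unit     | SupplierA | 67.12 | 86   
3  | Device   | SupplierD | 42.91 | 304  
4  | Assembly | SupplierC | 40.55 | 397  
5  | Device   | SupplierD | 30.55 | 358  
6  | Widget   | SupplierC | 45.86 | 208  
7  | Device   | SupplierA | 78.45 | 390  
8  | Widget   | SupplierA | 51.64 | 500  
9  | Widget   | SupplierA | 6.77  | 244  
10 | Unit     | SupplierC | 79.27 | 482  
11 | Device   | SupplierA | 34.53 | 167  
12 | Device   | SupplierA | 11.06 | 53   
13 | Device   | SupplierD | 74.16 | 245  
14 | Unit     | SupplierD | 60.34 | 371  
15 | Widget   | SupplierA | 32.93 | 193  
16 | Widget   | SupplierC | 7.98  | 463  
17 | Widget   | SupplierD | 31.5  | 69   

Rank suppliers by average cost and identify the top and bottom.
SELECT supplier, AVG(cost)
FROM products
GROUP BY supplier
ORDER BY AVG(cost)

All groups:
  SupplierA: 40.36
  SupplierD: 47.89
  SupplierC: 48.69

Highest: SupplierC (48.69)
Lowest: SupplierA (40.36)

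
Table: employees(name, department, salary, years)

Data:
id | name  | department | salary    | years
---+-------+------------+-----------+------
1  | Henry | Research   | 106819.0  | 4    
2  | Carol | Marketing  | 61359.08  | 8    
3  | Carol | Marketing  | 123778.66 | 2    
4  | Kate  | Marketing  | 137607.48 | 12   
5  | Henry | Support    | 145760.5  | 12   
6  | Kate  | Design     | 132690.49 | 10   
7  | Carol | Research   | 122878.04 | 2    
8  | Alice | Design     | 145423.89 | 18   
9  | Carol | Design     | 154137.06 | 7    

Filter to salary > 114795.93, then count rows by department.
SELECT department, COUNT(*)
FROM employees
WHERE salary > 114795.93
GROUP BY department

Note: WHERE filters rows before grouping.

Result:
  Design: 3
  Marketing: 2
  Research: 1
  Support: 1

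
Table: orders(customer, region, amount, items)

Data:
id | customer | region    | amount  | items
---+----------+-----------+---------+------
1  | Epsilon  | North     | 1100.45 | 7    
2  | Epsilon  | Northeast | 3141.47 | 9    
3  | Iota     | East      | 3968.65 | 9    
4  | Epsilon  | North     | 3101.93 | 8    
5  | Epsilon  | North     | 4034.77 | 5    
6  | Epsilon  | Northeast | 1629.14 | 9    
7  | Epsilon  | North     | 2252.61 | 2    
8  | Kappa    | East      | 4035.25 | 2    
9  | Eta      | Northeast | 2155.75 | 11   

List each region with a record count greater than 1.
SELECT region, COUNT(*) as cnt
FROM orders
GROUP BY region
HAVING COUNT(*) > 1

Result:
  East: 2
  North: 4
  Northeast: 3

Note: HAVING filters groups after aggregation, WHERE filters rows before.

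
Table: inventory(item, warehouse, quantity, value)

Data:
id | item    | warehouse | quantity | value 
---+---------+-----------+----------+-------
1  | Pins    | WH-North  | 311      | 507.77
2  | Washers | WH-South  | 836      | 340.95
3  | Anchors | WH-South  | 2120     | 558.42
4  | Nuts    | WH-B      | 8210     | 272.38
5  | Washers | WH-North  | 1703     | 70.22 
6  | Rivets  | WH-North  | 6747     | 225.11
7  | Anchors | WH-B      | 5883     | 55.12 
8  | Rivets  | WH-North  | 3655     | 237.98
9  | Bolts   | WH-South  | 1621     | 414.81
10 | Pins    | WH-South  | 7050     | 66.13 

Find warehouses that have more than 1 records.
SELECT warehouse, COUNT(*) as cnt
FROM inventory
GROUP BY warehouse
HAVING COUNT(*) > 1

Result:
  WH-B: 2
  WH-North: 4
  WH-South: 4

Note: HAVING filters groups after aggregation, WHERE filters rows before.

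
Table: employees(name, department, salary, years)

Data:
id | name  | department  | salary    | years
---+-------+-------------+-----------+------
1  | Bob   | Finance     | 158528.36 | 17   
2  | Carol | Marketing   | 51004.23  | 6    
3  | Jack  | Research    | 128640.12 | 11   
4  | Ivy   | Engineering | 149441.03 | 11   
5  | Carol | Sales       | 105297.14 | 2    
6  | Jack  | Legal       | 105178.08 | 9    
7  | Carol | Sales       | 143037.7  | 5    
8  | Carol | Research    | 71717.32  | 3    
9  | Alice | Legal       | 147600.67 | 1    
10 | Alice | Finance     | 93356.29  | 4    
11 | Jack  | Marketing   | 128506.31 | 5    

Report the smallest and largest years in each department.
SELECT department, MIN(years), MAX(years)
FROM employees
GROUP BY department

Result:
  Engineering: min=11, max=11
  Finance: min=4, max=17
  Legal: min=1, max=9
  Marketing: min=5, max=6
  Research: min=3, max=11
  Sales: min=2, max=5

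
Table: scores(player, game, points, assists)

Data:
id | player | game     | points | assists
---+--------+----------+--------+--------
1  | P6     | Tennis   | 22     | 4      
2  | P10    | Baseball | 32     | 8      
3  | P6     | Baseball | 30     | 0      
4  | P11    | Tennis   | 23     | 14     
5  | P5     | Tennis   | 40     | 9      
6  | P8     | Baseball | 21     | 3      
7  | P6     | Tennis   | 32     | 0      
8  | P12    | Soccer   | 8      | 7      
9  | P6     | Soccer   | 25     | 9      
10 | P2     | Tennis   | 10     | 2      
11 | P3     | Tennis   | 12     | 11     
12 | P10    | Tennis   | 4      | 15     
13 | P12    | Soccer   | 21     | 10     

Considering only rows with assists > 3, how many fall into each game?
SELECT game, COUNT(*)
FROM scores
WHERE assists > 3
GROUP BY game

Note: WHERE filters rows before grouping.

Result:
  Baseball: 1
  Soccer: 3
  Tennis: 5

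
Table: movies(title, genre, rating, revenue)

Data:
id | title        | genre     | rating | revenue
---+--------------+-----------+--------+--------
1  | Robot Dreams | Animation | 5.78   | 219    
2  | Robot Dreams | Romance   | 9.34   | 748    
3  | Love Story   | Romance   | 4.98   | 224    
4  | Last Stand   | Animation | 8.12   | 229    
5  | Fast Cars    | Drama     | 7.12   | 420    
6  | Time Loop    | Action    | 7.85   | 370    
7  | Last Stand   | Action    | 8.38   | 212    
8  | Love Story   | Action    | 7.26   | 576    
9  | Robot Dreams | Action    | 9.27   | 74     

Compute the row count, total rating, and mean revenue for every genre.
SELECT genre,
       COUNT(*) as cnt,
       SUM(rating) as total_rating,
       AVG(revenue) as avg_revenue
FROM movies
GROUP BY genre

Result:
  Action: 4 records, 32.76 total rating, 308.00 avg revenue
  Animation: 2 records, 13.90 total rating, 224.00 avg revenue
  Drama: 1 records, 7.12 total rating, 420.00 avg revenue
  Romance: 2 records, 14.32 total rating, 486.00 avg revenue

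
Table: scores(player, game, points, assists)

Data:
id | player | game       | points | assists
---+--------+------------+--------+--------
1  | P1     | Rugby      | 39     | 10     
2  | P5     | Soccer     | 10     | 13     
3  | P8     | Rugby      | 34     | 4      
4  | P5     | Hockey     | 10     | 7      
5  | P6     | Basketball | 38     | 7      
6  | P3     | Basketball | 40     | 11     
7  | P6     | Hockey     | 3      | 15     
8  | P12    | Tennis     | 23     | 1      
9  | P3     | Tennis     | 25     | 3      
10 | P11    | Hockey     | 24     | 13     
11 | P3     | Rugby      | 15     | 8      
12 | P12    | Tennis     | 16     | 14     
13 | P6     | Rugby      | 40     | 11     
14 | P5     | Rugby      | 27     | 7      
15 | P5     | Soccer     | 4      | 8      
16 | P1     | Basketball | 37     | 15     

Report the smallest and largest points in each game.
SELECT game, MIN(points), MAX(points)
FROM scores
GROUP BY game

Result:
  Basketball: min=37, max=40
  Hockey: min=3, max=24
  Rugby: min=15, max=40
  Soccer: min=4, max=10
  Tennis: min=16, max=25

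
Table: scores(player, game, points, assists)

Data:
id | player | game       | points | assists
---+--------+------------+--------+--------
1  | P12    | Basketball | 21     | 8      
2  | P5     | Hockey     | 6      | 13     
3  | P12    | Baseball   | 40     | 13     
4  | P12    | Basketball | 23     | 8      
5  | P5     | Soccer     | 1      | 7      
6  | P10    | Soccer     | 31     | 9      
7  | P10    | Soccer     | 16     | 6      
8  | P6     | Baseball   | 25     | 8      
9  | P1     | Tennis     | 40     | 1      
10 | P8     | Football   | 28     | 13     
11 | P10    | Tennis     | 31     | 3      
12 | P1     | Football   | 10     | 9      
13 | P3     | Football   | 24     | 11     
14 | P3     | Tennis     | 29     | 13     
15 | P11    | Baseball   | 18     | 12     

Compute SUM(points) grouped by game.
SELECT game, SUM(points) as result
FROM scores
GROUP BY game

Result:
  Baseball: 83
  Basketball: 44
  Football: 62
  Hockey: 6
  Soccer: 48
  Tennis: 100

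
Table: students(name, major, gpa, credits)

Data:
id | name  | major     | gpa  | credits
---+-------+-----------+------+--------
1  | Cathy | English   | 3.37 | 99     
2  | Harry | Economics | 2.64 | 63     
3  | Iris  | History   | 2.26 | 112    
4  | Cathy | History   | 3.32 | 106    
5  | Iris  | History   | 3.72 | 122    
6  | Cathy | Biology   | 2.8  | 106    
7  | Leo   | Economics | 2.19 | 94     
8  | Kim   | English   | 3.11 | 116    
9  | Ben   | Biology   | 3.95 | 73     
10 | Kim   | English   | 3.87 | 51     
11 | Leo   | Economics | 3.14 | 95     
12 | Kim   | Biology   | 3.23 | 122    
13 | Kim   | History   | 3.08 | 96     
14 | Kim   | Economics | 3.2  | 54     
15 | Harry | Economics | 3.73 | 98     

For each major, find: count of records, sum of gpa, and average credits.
SELECT major,
       COUNT(*) as cnt,
       SUM(gpa) as total_gpa,
       AVG(credits) as avg_credits
FROM students
GROUP BY major

Result:
  Biology: 3 records, 9.98 total gpa, 100.33 avg credits
  Economics: 5 records, 14.90 total gpa, 80.80 avg credits
  English: 3 records, 10.35 total gpa, 88.67 avg credits
  History: 4 records, 12.38 total gpa, 109.00 avg credits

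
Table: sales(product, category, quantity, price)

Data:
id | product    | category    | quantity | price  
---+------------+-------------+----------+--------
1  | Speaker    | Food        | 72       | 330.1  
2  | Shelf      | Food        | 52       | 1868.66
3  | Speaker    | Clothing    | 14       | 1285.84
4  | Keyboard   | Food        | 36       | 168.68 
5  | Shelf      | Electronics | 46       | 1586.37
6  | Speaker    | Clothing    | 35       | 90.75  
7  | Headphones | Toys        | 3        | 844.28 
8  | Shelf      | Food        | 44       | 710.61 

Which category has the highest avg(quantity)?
SELECT category, AVG(quantity) as val
FROM sales
GROUP BY category
ORDER BY val DESC
LIMIT 1

Result: Food with avg(quantity) = 51.00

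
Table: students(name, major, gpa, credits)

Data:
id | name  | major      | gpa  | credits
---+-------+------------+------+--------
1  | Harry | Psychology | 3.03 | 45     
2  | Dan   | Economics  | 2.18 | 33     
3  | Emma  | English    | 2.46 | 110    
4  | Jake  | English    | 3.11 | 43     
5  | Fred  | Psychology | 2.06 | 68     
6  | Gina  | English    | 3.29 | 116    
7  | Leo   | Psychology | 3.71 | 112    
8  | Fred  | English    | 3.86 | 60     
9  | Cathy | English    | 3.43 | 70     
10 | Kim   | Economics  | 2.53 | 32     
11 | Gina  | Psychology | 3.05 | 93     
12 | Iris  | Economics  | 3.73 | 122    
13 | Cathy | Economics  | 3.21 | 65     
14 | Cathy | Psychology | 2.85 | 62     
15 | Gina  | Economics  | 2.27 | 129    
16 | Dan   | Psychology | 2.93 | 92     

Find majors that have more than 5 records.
SELECT major, COUNT(*) as cnt
FROM students
GROUP BY major
HAVING COUNT(*) > 5

Result:
  Psychology: 6

Note: HAVING filters groups after aggregation, WHERE filters rows before.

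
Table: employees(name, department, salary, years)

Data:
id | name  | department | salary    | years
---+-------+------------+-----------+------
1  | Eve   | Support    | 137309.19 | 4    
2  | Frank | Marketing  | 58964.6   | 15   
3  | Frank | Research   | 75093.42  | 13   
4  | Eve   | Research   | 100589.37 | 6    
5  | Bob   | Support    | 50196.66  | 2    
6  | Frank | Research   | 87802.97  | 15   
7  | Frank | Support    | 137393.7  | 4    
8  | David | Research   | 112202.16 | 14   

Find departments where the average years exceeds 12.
SELECT department, AVG(years)
FROM employees
GROUP BY department
HAVING AVG(years) > 12

Result:
  Marketing: avg=15.00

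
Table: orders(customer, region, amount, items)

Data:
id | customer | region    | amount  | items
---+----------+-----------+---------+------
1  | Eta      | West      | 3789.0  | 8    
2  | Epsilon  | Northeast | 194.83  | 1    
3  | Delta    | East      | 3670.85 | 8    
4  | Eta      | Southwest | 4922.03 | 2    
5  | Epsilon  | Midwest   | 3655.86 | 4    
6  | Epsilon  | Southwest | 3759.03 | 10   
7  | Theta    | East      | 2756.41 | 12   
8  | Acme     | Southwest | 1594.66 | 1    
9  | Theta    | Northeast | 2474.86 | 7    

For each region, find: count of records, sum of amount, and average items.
SELECT region,
       COUNT(*) as cnt,
       SUM(amount) as total_amount,
       AVG(items) as avg_items
FROM orders
GROUP BY region

Result:
  East: 2 records, 6427.26 total amount, 10.00 avg items
  Midwest: 1 records, 3655.86 total amount, 4.00 avg items
  Northeast: 2 records, 2669.69 total amount, 4.00 avg items
  Southwest: 3 records, 10275.72 total amount, 4.33 avg items
  West: 1 records, 3789.00 total amount, 8.00 avg items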